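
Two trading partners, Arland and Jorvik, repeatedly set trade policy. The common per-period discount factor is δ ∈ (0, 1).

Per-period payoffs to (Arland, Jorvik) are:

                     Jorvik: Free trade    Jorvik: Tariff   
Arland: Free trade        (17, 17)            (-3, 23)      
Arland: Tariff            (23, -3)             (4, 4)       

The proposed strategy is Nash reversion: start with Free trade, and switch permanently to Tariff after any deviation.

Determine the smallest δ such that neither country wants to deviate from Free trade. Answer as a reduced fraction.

6/19

One-period gain from deviating is 23 − 17 = 6. The loss is 17 − 4 = 13 in every subsequent period, with present value 13·δ/(1−δ).
Deviation is unprofitable when 13·δ/(1−δ) ≥ 6, i.e. δ/(1−δ) ≥ 6/13.
Equivalently δ ≥ 6/(6+13) = 6/19.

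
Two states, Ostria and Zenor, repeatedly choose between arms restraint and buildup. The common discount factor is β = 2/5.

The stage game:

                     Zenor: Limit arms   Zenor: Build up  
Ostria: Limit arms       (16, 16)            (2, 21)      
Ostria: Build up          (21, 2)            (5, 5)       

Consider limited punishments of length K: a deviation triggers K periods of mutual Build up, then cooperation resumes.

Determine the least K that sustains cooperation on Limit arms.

2

No profitable deviation requires (16−5)(β+…+β^K) ≥ 21−16, i.e. β+…+β^K ≥ 5/11 ≈ 0.4545.
With β = 2/5, the partial sums are K=1: 0.4000, K=2: 0.5600.
K = 2 is the first length at which the sum reaches 0.4545.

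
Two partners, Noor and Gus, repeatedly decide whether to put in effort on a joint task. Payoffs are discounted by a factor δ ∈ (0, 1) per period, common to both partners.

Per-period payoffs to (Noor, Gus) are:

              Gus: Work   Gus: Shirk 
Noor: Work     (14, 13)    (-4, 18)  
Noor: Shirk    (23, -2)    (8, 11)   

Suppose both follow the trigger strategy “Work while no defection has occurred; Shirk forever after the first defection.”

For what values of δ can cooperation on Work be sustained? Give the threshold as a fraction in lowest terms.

Noor: cooperation gives 14 each period; deviation gives 23 once then 8 forever.
  14/(1−δ) ≥ 23 + 8δ/(1−δ) ⇒ δ ≥ 9/15 = 3/5.
Gus: cooperation gives 13 each period; deviation gives 18 once then 11 forever.
  δ ≥ 5/7.
Both must hold, so the binding constraint is Gus's: δ ≥ 5/7.

5/7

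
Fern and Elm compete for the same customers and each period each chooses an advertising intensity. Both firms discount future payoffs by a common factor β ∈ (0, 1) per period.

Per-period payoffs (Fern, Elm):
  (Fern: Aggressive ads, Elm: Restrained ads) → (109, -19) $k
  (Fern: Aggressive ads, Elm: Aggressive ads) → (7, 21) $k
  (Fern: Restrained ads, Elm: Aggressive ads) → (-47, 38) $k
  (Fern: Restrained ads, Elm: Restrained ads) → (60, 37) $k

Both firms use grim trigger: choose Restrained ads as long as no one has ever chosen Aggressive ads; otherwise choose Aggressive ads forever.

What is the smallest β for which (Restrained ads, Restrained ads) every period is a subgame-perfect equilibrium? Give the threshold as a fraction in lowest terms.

49/102

For Fern: deviation gain 109−60 = 49, per-period punishment loss 60−7 = 53. IC gives β ≥ 49/102.
For Elm: gain 1, loss 16 per period, so β ≥ 1/17.
The tighter constraint is Fern's, so cooperation needs β ≥ 49/102.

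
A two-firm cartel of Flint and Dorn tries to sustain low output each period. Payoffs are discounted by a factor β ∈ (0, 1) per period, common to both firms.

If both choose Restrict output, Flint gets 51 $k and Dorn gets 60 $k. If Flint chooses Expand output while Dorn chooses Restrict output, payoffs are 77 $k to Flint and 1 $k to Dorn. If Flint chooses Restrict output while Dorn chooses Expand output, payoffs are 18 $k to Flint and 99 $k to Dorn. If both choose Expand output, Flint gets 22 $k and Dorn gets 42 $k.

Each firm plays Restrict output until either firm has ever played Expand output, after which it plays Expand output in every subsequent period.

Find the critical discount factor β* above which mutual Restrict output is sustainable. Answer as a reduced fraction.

Flint's threshold: (77−51)/(77−22) = 26/55.
Dorn's threshold: (99−60)/(99−42) = 13/19.
26/55 < 13/19, so Dorn binds and β* = 13/19.

13/19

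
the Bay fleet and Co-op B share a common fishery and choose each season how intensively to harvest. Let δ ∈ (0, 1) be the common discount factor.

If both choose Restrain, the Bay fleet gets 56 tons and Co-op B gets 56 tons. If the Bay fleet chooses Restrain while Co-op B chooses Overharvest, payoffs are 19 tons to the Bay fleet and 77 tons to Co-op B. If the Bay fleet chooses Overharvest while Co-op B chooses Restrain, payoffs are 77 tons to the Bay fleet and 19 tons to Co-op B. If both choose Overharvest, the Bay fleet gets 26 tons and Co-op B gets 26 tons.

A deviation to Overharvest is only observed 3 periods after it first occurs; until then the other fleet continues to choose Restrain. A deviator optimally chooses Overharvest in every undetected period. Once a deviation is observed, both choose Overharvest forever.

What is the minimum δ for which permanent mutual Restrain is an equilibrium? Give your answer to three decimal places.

The best deviation is to choose Overharvest for all 3 undetected periods, earning 77 each, then 26 forever once detected.
Deviation value: 77(1−δ^3)/(1−δ) + 26δ^3/(1−δ); cooperation value: 56/(1−δ).
IC: 56 ≥ 77(1−δ^3) + 26δ^3 = 77 − 51δ^3.
So δ^3 ≥ 21/51 = 7/17, giving δ ≥ (7/17)^(1/3) ≈ 0.744.

0.744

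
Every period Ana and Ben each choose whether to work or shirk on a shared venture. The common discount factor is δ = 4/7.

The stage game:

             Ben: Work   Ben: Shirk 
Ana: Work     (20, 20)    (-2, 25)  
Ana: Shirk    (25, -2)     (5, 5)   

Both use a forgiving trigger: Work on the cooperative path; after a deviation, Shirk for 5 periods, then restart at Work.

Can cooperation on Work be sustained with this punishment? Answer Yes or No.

IC: δ+…+δ^5 ≥ (25−20)/(20−5) = 1/3.
At δ = 4/7: partial sum = 1.2521 ≥ 0.3333. Cooperation sustainable.

Yes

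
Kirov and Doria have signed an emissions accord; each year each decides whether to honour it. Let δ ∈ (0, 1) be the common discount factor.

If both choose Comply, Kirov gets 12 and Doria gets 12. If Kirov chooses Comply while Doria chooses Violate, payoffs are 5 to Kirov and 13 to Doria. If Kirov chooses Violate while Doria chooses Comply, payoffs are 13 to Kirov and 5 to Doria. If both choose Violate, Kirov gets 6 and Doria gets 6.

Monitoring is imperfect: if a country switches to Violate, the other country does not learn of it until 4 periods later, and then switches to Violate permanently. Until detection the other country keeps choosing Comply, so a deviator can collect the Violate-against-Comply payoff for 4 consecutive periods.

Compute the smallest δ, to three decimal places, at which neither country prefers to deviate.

The best deviation is to choose Violate for all 4 undetected periods, earning 13 each, then 6 forever once detected.
Deviation value: 13(1−δ^4)/(1−δ) + 6δ^4/(1−δ); cooperation value: 12/(1−δ).
IC: 12 ≥ 13(1−δ^4) + 6δ^4 = 13 − 7δ^4.
So δ^4 ≥ 1/7, giving δ ≥ (1/7)^(1/4) ≈ 0.615.

0.615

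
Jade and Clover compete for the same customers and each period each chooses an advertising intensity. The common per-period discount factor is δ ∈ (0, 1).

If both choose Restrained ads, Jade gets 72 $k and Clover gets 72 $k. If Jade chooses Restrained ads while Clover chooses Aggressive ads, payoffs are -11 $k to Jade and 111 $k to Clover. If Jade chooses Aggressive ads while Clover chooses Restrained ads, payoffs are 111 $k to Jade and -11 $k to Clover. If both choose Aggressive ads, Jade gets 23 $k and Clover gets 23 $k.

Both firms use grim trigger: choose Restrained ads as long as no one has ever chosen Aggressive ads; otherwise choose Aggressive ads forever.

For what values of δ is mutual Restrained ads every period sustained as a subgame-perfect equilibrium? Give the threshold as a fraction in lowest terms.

Cooperation forever yields 72 each period: 72/(1−δ).
Deviating yields 111 once, then 23 forever: 111 + 23δ/(1−δ).
No profitable deviation requires 72/(1−δ) ≥ 111 + 23δ/(1−δ).
Multiplying by (1−δ): 72 ≥ 111(1−δ) + 23δ = 111 − 88δ.
So 88δ ≥ 39, i.e. δ ≥ 39/88.

39/88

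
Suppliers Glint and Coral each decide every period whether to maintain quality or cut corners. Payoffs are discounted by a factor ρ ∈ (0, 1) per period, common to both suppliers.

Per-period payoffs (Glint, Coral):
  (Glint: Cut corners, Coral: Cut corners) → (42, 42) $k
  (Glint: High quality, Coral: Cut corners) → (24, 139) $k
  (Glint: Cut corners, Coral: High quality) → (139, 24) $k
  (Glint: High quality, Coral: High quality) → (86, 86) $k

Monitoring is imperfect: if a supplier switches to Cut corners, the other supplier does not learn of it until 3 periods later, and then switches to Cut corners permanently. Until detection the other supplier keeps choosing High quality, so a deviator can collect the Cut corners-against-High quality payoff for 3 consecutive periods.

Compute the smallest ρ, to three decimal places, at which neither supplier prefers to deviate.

A deviator earns 139 for 3 periods, then 42 forever; cooperating earns 86 forever. Multiplying the IC by (1−ρ):
86 ≥ 139(1−ρ^3) + 42ρ^3, so 97·ρ^3 ≥ 53 and ρ^3 ≥ 53/97.
ρ ≥ (53/97)^(1/3) ≈ 0.818.

0.818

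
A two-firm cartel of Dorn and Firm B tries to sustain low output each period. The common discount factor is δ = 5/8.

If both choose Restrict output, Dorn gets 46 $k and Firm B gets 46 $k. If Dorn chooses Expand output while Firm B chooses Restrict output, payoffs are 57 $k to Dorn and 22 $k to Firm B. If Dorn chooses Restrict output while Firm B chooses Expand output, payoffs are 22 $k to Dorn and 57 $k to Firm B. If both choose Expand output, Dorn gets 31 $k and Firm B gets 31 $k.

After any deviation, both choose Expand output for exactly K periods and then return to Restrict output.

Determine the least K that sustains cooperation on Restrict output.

IC: δ(1−δ^K)/(1−δ) ≥ (57−46)/(46−31) = 11/15.
With δ = 5/8: need 1 − δ^K ≥ 11/15·(1−5/8)/(5/8), i.e. δ^K ≤ 0.5600.
Since (5/8)^1 = 0.6250 and (5/8)^2 = 0.3906, the smallest such K is 2.

2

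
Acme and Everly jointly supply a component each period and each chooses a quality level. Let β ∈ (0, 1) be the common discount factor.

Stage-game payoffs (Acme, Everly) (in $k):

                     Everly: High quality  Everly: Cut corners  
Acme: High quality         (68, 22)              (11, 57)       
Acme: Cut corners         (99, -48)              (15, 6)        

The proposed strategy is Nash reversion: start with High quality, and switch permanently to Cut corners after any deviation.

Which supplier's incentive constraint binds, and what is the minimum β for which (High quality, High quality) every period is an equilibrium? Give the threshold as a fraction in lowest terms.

Acme: cooperation gives 68 each period; deviation gives 99 once then 15 forever.
  68/(1−β) ≥ 99 + 15β/(1−β) ⇒ β ≥ 31/84.
Everly: cooperation gives 22 each period; deviation gives 57 once then 6 forever.
  β ≥ 35/51.
Both must hold, so the binding constraint is Everly's: β ≥ 35/51.

Everly; β ≥ 35/51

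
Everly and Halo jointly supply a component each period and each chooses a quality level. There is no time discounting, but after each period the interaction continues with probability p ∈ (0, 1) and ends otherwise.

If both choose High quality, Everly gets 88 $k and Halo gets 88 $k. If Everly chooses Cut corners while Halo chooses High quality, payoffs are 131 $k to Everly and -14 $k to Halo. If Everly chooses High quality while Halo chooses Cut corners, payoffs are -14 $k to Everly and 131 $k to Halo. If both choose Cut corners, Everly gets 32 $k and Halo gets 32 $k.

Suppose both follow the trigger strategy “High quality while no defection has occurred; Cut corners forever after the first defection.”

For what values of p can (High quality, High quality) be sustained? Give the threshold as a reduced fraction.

43/99

With no time discounting, the continuation probability p plays the role of the discount factor.
Grim-trigger IC: 88/(1−p) ≥ 131 + 32p/(1−p) ⇒ p ≥ (131−88)/(131−32) = 43/99.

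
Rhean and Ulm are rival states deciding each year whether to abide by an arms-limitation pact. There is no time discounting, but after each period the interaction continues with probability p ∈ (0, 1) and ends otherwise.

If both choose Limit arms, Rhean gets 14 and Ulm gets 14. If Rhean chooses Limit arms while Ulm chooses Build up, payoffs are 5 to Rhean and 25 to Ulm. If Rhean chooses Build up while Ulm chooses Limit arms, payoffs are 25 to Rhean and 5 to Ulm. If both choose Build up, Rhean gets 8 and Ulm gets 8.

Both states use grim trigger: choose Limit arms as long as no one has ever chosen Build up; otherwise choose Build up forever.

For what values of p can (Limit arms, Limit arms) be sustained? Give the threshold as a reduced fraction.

Expected cooperation value is 14 + p·14 + p²·14 + … = 14/(1−p); deviation gives 25 + p·8/(1−p).
14 ≥ 25(1−p) + 8p ⇒ 17p ≥ 11 ⇒ p ≥ 11/17.

11/17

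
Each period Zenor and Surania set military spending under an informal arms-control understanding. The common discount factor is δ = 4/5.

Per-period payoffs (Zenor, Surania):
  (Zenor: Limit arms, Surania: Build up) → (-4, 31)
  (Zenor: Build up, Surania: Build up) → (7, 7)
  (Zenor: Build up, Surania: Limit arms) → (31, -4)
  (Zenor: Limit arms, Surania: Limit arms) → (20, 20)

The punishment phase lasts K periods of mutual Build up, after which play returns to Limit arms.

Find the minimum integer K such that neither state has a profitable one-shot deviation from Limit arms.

2

No profitable deviation requires (20−7)(δ+…+δ^K) ≥ 31−20, i.e. δ+…+δ^K ≥ 11/13 ≈ 0.8462.
With δ = 4/5, the partial sums are K=1: 0.8000, K=2: 1.4400.
K = 2 is the first length at which the sum reaches 0.8462.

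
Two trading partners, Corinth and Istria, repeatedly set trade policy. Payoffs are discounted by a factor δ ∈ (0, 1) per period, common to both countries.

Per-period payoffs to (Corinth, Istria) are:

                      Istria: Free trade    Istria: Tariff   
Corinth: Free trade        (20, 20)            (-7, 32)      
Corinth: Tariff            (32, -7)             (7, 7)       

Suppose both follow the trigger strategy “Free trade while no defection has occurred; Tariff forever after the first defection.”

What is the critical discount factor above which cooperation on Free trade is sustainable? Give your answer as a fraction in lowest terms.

20/(1−δ) ≥ 32 + 7δ/(1−δ)
20 ≥ 32 − 25δ
δ ≥ 12/25.

12/25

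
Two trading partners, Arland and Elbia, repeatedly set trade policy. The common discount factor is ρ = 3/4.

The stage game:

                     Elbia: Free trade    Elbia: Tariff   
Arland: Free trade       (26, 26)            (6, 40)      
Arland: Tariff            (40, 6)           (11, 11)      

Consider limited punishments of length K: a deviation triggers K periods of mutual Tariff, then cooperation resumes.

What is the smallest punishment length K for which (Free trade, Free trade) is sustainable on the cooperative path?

2

Need Σ_{k=1}^{K} ρ^k ≥ (40−26)/(26−11) = 0.9333 at ρ = 3/4.
At K = 1 the sum is 0.7500 < 0.9333; at K = 2 it is 1.3125 ≥ 0.9333.
So the minimum punishment length is K = 2.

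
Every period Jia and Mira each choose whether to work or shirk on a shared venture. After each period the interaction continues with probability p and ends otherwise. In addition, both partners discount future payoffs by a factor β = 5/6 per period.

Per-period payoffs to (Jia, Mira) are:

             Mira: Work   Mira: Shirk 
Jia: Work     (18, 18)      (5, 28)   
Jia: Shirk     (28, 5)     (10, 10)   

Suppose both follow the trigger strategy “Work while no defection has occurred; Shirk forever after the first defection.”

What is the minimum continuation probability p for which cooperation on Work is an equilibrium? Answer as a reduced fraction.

2/3

With continuation probability p and discount β, the effective per-period discount factor is βp.
Grim-trigger IC: βp ≥ (28−18)/(28−10) = 5/9.
So p ≥ (5/9)/(5/6) = 2/3.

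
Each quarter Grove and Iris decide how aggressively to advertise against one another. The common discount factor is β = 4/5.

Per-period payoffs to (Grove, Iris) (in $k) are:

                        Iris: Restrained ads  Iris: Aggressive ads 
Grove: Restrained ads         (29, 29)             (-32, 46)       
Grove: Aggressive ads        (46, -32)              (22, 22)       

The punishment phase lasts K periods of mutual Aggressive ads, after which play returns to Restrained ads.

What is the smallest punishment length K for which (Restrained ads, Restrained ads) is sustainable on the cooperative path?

IC: β(1−β^K)/(1−β) ≥ (46−29)/(29−22) = 17/7.
With β = 4/5: need 1 − β^K ≥ 17/7·(1−4/5)/(4/5), i.e. β^K ≤ 0.3929.
Since (4/5)^4 = 0.4096 and (4/5)^5 = 0.3277, the smallest such K is 5.

5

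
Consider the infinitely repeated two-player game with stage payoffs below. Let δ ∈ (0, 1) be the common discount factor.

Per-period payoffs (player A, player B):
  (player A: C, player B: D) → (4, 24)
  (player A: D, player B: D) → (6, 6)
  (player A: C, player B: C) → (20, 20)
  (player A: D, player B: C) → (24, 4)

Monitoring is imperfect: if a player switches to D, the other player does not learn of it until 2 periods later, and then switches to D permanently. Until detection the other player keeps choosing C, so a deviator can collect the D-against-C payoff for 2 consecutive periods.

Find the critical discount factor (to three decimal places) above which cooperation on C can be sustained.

A deviator earns 24 for 2 periods, then 6 forever; cooperating earns 20 forever. Multiplying the IC by (1−δ):
20 ≥ 24(1−δ^2) + 6δ^2, so 18·δ^2 ≥ 4 and δ^2 ≥ 2/9.
δ ≥ (2/9)^(1/2) ≈ 0.471.

0.471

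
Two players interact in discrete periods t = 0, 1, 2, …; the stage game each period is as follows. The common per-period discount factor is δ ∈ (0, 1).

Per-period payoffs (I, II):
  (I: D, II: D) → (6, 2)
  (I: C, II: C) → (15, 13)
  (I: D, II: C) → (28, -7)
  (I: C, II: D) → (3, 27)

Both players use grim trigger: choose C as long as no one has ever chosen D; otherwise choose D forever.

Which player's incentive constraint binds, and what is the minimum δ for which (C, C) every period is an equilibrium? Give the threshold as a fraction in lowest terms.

I; δ ≥ 13/22

For I: deviation gain 28−15 = 13, per-period punishment loss 15−6 = 9. IC gives δ ≥ 13/22.
For II: gain 14, loss 11 per period, so δ ≥ 14/25.
The tighter constraint is I's, so cooperation needs δ ≥ 13/22.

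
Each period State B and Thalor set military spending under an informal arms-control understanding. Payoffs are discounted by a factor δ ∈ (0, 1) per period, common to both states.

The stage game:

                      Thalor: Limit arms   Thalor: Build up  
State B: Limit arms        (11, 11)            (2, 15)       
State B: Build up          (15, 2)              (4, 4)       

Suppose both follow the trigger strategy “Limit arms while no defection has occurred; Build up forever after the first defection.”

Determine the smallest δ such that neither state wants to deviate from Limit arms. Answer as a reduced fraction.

One-period gain from deviating is 15 − 11 = 4. The loss is 11 − 4 = 7 in every subsequent period, with present value 7·δ/(1−δ).
Deviation is unprofitable when 7·δ/(1−δ) ≥ 4, i.e. δ/(1−δ) ≥ 4/7.
Equivalently δ ≥ 4/(4+7) = 4/11.

4/11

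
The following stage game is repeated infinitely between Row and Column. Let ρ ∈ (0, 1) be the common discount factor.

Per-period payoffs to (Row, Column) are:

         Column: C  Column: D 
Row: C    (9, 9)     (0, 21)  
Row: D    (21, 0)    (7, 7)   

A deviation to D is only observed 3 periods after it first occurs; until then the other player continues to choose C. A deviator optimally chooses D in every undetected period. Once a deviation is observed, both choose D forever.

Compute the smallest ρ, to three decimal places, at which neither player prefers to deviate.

Deviating for the 3 undetected periods gains 21−9 = 12 per period over cooperation, then loses 9−7 = 2 per period forever once punishment starts.
Gain: 12(1 + ρ + … + ρ^2); loss: 2·ρ^3/(1−ρ).
No profitable deviation ⇔ 12(1−ρ^3) ≤ 2·ρ^3, i.e. ρ^3 ≥ 12/(12+2) = 6/7.
Hence ρ ≥ (6/7)^(1/3) ≈ 0.950.

0.950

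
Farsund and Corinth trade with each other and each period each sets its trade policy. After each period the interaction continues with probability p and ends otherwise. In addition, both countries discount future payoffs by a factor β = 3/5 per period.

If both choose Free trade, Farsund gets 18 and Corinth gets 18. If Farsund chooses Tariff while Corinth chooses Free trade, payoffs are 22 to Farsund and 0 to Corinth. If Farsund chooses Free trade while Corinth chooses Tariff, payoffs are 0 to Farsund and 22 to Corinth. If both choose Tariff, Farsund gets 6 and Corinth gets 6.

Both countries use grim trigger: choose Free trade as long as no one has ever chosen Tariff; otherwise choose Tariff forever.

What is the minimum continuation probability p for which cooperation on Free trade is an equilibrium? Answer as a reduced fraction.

Expected continuation weight on next period's payoff is β·p = 3/5·p, which plays the role of the discount factor.
Cooperation requires 3/5·p ≥ (22−18)/(22−6) = 1/4, hence p ≥ 5/12.

5/12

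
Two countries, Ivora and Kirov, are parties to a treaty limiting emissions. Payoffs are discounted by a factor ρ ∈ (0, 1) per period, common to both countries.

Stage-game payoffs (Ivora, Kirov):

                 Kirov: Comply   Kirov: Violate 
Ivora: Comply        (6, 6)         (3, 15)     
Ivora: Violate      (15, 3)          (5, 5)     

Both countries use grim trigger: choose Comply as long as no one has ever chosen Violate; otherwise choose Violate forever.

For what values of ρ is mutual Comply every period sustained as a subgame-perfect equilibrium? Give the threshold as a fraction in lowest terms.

6/(1−ρ) ≥ 15 + 5ρ/(1−ρ)
6 ≥ 15 − 10ρ
ρ ≥ 9/10.

9/10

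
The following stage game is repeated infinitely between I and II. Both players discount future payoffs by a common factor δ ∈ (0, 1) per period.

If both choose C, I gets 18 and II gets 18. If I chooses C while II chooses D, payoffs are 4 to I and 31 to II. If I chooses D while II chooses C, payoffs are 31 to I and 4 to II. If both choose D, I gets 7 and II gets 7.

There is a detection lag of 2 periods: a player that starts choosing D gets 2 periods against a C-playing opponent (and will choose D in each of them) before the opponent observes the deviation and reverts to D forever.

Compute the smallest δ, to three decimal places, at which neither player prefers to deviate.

0.736

Deviating for the 2 undetected periods gains 31−18 = 13 per period over cooperation, then loses 18−7 = 11 per period forever once punishment starts.
Gain: 13(1 + δ + … + δ^1); loss: 11·δ^2/(1−δ).
No profitable deviation ⇔ 13(1−δ^2) ≤ 11·δ^2, i.e. δ^2 ≥ 13/(13+11) = 13/24.
Hence δ ≥ (13/24)^(1/2) ≈ 0.736.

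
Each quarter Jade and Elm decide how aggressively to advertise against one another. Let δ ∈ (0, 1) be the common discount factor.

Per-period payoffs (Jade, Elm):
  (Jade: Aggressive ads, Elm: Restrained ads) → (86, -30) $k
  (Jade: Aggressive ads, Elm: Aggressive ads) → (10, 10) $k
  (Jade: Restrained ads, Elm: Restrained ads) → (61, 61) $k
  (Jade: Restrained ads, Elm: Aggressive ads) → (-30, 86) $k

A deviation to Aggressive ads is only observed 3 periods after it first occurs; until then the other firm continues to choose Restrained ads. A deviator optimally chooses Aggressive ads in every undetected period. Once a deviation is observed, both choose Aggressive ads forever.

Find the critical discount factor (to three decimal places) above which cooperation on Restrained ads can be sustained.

0.690

A deviator earns 86 for 3 periods, then 10 forever; cooperating earns 61 forever. Multiplying the IC by (1−δ):
61 ≥ 86(1−δ^3) + 10δ^3, so 76·δ^3 ≥ 25 and δ^3 ≥ 25/76.
δ ≥ (25/76)^(1/3) ≈ 0.690.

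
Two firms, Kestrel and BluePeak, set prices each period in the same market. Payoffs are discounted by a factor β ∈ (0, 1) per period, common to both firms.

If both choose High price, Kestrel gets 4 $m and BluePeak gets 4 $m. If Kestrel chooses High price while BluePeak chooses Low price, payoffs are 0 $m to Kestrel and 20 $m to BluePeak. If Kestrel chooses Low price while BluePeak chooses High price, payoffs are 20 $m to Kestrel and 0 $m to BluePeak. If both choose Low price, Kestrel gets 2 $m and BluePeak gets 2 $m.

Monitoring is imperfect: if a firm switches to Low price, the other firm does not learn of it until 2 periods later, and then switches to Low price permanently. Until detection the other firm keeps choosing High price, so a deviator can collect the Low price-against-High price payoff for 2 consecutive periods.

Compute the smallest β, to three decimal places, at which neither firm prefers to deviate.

The best deviation is to choose Low price for all 2 undetected periods, earning 20 each, then 2 forever once detected.
Deviation value: 20(1−β^2)/(1−β) + 2β^2/(1−β); cooperation value: 4/(1−β).
IC: 4 ≥ 20(1−β^2) + 2β^2 = 20 − 18β^2.
So β^2 ≥ 16/18 = 8/9, giving β ≥ (8/9)^(1/2) ≈ 0.943.

0.943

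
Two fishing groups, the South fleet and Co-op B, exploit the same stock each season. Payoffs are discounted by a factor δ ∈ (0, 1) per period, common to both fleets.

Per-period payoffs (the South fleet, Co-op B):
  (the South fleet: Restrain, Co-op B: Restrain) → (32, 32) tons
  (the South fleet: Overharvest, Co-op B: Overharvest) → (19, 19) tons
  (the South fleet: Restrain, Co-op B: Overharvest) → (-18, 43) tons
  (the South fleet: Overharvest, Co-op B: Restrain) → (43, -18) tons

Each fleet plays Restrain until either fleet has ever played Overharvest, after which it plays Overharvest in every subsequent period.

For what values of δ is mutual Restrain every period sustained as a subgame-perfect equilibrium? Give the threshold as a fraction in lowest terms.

11/24

32/(1−δ) ≥ 43 + 19δ/(1−δ)
32 ≥ 43 − 24δ
δ ≥ 11/24.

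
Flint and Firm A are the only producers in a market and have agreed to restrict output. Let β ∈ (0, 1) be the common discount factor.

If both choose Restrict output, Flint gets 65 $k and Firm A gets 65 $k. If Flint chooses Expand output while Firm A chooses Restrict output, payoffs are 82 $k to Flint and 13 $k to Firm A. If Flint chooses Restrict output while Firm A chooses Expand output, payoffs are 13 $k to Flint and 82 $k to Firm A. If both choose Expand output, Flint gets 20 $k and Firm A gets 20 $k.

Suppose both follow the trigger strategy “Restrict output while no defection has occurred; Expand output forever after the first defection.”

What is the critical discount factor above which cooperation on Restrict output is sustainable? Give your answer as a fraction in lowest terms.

Under grim trigger the critical discount factor is (T−C)/(T−P) with T = 82, C = 65, P = 20.
β* = (82−65)/(82−20) = 17/62.

17/62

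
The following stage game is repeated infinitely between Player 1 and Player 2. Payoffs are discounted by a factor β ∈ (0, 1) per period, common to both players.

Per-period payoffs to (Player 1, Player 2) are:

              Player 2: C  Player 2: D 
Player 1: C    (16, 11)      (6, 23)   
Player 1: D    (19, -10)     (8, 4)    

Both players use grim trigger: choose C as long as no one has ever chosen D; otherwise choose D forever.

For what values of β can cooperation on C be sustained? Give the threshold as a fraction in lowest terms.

12/19

Player 1: cooperation gives 16 each period; deviation gives 19 once then 8 forever.
  16/(1−β) ≥ 19 + 8β/(1−β) ⇒ β ≥ 3/11.
Player 2: cooperation gives 11 each period; deviation gives 23 once then 4 forever.
  β ≥ 12/19.
Both must hold, so the binding constraint is Player 2's: β ≥ 12/19.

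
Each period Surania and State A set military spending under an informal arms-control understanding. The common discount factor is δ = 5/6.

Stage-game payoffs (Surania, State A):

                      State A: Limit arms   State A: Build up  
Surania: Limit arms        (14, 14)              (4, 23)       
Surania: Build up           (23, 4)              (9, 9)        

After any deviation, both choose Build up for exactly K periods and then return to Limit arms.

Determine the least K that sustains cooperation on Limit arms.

Need Σ_{k=1}^{K} δ^k ≥ (23−14)/(14−9) = 1.8000 at δ = 5/6.
At K = 2 the sum is 1.5278 < 1.8000; at K = 3 it is 2.1065 ≥ 1.8000.
So the minimum punishment length is K = 3.

3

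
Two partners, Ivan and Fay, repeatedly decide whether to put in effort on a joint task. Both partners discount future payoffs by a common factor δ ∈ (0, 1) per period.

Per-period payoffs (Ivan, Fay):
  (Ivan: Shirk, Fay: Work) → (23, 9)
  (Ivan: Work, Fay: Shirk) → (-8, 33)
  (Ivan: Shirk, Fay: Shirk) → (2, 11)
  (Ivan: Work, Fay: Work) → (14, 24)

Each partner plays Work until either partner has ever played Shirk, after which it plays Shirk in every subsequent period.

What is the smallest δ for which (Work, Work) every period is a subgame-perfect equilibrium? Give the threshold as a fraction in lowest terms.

Ivan's threshold: (23−14)/(23−2) = 3/7.
Fay's threshold: (33−24)/(33−11) = 9/22.
3/7 > 9/22, so Ivan binds and δ* = 3/7.

3/7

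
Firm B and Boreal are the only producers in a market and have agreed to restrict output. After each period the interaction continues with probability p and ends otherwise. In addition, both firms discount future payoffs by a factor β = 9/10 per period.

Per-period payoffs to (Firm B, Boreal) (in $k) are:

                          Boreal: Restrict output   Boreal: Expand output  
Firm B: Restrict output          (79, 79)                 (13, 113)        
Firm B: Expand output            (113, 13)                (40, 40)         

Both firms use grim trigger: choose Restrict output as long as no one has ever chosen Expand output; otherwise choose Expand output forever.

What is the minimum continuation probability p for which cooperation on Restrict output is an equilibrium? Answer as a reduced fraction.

With continuation probability p and discount β, the effective per-period discount factor is βp.
Grim-trigger IC: βp ≥ (113−79)/(113−40) = 34/73.
So p ≥ (34/73)/(9/10) = 340/657.

340/657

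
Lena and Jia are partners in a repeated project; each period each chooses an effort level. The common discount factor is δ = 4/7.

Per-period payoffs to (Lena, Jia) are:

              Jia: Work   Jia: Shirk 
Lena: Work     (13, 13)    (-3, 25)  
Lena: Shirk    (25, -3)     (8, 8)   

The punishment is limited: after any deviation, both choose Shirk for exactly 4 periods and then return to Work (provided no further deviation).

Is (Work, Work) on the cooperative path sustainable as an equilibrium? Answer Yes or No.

No

Comparing payoff streams over the 5 periods until play realigns: cooperate → 13(1+δ+…+δ^4); deviate → 25 + 8(δ+…+δ^4).
Cooperation is sustained iff (13−8)(δ+…+δ^4) ≥ 25−13.
δ+…+δ^4 = 4/7·(1−(4/7)^4)/(1−4/7) = 1.1912, and (25−13)/(13−8) = 2.4000.
1.1912 < 2.4000, so cooperation is not sustainable.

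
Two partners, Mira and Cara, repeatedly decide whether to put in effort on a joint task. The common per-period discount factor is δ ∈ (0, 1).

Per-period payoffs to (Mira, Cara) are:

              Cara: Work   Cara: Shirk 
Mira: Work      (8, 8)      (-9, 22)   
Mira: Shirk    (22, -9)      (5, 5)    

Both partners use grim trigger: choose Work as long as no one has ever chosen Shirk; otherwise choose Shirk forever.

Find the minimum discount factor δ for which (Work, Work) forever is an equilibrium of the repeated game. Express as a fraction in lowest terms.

14/17

8/(1−δ) ≥ 22 + 5δ/(1−δ)
8 ≥ 22 − 17δ
δ ≥ 14/17.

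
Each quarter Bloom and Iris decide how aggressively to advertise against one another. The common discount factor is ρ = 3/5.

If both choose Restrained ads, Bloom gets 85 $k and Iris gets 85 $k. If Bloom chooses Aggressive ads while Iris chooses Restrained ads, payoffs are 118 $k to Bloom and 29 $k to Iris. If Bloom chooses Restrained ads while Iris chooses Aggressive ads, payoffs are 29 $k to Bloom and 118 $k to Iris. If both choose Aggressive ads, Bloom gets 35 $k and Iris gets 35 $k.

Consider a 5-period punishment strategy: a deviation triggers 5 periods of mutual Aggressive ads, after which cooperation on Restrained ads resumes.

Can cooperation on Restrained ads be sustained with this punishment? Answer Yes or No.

A one-shot deviation gives 118 now, then 35 for 5 periods, then back to 85.
Gain from deviating: (118−85) today; loss: (85−35) in each of the next 5 periods.
No-deviation condition: (85−35)(ρ+…+ρ^5) ≥ 118−85, i.e. ρ+…+ρ^5 ≥ 33/50.
At ρ = 3/5: ρ+…+ρ^5 = 1.3834 ≥ 0.6600.
So cooperation is sustainable.

Yes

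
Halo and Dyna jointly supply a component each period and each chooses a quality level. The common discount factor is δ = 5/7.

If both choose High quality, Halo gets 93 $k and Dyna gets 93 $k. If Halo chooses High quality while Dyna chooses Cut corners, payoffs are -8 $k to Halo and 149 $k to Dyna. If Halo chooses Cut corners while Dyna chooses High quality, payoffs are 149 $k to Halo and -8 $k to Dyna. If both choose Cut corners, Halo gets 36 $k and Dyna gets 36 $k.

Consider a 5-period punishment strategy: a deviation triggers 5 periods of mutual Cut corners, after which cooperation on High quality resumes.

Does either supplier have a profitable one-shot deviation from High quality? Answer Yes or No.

No

IC: δ+…+δ^5 ≥ (149−93)/(93−36) = 56/57.
At δ = 5/7: partial sum = 2.0352 ≥ 0.9825. Cooperation sustainable.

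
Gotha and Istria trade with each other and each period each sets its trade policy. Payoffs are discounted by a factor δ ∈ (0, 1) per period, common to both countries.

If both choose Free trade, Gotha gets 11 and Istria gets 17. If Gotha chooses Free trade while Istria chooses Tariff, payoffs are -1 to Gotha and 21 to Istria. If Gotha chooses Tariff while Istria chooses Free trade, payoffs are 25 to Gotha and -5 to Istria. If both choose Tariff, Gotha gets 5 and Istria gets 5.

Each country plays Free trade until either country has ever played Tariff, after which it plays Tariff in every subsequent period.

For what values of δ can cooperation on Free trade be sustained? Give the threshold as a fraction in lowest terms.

7/10

For Gotha: deviation gain 25−11 = 14, per-period punishment loss 11−5 = 6. IC gives δ ≥ 14/20 = 7/10.
For Istria: gain 4, loss 12 per period, so δ ≥ 4/16 = 1/4.
The tighter constraint is Gotha's, so cooperation needs δ ≥ 7/10.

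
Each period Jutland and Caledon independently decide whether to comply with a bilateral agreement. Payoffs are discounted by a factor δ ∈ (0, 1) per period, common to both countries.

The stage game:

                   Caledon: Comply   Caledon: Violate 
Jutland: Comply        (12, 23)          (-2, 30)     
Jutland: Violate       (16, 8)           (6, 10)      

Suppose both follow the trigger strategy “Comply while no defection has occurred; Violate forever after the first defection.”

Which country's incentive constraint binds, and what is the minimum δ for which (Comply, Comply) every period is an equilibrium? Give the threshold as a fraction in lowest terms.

Jutland; δ ≥ 2/5

Jutland's threshold: (16−12)/(16−6) = 2/5.
Caledon's threshold: (30−23)/(30−10) = 7/20.
2/5 > 7/20, so Jutland binds and δ* = 2/5.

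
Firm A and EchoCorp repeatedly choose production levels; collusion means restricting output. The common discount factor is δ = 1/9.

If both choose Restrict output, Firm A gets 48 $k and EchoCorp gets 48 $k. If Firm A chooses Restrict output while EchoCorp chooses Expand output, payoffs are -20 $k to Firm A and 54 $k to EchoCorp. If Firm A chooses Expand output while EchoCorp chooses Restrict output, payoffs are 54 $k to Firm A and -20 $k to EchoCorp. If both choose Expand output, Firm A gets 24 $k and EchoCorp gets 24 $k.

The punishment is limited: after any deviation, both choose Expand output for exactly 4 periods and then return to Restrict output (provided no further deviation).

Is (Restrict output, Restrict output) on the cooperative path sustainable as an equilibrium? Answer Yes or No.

No

Comparing payoff streams over the 5 periods until play realigns: cooperate → 48(1+δ+…+δ^4); deviate → 54 + 24(δ+…+δ^4).
Cooperation is sustained iff (48−24)(δ+…+δ^4) ≥ 54−48.
δ+…+δ^4 = 1/9·(1−(1/9)^4)/(1−1/9) = 0.1250, and (54−48)/(48−24) = 0.2500.
0.1250 < 0.2500, so cooperation is not sustainable.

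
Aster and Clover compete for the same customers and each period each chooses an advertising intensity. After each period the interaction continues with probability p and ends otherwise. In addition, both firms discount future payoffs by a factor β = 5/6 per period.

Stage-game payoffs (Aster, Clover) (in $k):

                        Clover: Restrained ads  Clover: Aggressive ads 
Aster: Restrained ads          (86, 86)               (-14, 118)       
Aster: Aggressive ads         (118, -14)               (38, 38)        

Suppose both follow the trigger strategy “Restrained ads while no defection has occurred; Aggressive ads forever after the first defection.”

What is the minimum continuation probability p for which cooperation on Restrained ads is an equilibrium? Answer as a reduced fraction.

12/25

With continuation probability p and discount β, the effective per-period discount factor is βp.
Grim-trigger IC: βp ≥ (118−86)/(118−38) = 2/5.
So p ≥ (2/5)/(5/6) = 12/25.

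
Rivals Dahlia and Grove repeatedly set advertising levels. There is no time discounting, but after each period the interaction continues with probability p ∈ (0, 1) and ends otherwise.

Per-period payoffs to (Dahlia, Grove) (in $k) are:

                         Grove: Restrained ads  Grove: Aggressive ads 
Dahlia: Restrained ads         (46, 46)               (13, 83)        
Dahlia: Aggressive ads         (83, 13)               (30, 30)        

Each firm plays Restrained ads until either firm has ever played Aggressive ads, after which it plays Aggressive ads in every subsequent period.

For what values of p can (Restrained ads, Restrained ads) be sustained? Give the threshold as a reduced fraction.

37/53

With no time discounting, the continuation probability p plays the role of the discount factor.
Grim-trigger IC: 46/(1−p) ≥ 83 + 30p/(1−p) ⇒ p ≥ (83−46)/(83−30) = 37/53.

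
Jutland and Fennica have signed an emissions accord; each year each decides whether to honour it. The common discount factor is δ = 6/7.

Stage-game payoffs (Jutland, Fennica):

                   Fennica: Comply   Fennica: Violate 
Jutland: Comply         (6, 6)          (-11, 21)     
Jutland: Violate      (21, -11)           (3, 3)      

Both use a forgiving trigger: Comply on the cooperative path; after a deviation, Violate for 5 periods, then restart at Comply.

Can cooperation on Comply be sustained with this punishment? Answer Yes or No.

No

A one-shot deviation gives 21 now, then 3 for 5 periods, then back to 6.
Gain from deviating: (21−6) today; loss: (6−3) in each of the next 5 periods.
No-deviation condition: (6−3)(δ+…+δ^5) ≥ 21−6, i.e. δ+…+δ^5 ≥ 5.
At δ = 6/7: δ+…+δ^5 = 3.2240 < 5.0000.
So cooperation is not sustainable.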